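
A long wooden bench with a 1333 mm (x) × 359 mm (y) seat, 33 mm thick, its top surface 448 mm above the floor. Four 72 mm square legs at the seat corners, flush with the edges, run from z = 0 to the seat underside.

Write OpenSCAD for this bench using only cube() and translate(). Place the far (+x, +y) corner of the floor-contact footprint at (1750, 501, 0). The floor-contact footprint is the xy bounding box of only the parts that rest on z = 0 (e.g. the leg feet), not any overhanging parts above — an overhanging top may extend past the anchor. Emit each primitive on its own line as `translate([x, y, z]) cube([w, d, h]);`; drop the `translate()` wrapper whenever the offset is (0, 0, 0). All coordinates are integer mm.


translate([417, 142, 415]) cube([1333, 359, 33]);
translate([417, 142, 0]) cube([72, 72, 415]);
translate([417, 429, 0]) cube([72, 72, 415]);
translate([1678, 142, 0]) cube([72, 72, 415]);
translate([1678, 429, 0]) cube([72, 72, 415]);


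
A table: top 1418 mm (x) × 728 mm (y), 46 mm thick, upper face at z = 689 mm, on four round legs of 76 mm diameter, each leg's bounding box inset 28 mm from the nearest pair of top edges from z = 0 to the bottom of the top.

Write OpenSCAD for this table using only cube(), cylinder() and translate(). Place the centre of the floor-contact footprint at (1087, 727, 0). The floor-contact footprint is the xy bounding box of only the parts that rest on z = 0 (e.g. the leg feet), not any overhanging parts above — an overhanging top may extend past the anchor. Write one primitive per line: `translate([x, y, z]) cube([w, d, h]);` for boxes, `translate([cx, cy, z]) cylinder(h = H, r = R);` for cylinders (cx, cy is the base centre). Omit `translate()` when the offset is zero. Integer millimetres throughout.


translate([378, 363, 643]) cube([1418, 728, 46]);
translate([444, 429, 0]) cylinder(h = 643, r = 38);
translate([1730, 429, 0]) cylinder(h = 643, r = 38);
translate([444, 1025, 0]) cylinder(h = 643, r = 38);
translate([1730, 1025, 0]) cylinder(h = 643, r = 38);


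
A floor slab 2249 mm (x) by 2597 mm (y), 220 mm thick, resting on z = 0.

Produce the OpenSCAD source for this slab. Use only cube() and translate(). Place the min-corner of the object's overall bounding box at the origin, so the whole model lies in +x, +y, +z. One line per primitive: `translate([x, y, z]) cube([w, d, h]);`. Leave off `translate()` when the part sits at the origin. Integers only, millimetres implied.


cube([2249, 2597, 220]);


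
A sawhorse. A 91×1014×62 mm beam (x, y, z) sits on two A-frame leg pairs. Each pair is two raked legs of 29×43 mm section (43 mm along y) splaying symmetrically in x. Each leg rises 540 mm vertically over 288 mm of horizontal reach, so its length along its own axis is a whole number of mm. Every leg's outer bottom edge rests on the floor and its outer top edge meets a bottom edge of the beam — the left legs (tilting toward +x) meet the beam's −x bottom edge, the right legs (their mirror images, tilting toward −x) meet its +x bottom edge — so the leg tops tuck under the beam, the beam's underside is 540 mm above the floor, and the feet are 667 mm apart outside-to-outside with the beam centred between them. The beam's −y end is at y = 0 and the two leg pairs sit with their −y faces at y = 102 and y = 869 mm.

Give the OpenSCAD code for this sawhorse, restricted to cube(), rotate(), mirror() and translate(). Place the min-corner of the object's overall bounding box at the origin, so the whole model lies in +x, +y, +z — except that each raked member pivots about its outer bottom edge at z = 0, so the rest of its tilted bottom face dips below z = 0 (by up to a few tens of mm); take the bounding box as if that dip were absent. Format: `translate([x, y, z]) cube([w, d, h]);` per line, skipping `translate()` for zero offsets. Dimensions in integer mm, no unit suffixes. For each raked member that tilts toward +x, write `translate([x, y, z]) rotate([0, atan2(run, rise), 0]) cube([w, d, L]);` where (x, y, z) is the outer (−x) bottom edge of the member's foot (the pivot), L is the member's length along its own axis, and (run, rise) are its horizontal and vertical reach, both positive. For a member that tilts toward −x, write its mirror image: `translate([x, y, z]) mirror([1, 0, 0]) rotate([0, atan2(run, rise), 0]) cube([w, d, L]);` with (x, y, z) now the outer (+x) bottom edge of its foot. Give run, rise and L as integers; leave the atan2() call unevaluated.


translate([288, 0, 540]) cube([91, 1014, 62]);
translate([0, 102, 0]) rotate([0, atan2(288, 540), 0]) cube([29, 43, 612]);
translate([667, 102, 0]) mirror([1, 0, 0]) rotate([0, atan2(288, 540), 0]) cube([29, 43, 612]);
translate([0, 869, 0]) rotate([0, atan2(288, 540), 0]) cube([29, 43, 612]);
translate([667, 869, 0]) mirror([1, 0, 0]) rotate([0, atan2(288, 540), 0]) cube([29, 43, 612]);


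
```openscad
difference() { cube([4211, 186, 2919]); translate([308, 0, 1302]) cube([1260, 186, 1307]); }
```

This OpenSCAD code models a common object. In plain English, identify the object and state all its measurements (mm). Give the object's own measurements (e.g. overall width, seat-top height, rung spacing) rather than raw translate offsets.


A wall 4211 mm long (x), 186 mm thick (y), 2919 mm tall, with a rectangular window opening cut through it. The opening is 1260 mm wide and 1307 mm tall; its sill is at z = 1302 mm and its near (−x) edge is 308 mm from the wall's −x end. The opening passes through the full wall thickness.


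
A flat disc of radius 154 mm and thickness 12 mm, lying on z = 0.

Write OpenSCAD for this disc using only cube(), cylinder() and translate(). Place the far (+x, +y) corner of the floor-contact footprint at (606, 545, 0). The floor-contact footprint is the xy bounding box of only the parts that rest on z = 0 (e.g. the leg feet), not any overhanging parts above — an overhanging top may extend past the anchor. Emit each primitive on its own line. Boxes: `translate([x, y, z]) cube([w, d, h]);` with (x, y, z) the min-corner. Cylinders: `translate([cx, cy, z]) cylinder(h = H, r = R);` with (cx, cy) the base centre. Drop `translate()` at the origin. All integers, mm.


translate([452, 391, 0]) cylinder(h = 12, r = 154);


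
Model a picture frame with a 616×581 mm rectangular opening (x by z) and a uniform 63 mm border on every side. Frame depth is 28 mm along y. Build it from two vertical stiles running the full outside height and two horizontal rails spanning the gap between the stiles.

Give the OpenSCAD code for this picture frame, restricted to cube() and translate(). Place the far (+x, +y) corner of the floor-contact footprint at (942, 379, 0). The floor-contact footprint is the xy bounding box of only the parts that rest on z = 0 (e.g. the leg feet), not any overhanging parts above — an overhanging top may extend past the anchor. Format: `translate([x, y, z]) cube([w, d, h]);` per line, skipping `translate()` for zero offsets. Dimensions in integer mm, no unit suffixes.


translate([200, 351, 0]) cube([63, 28, 707]);
translate([879, 351, 0]) cube([63, 28, 707]);
translate([263, 351, 0]) cube([616, 28, 63]);
translate([263, 351, 644]) cube([616, 28, 63]);


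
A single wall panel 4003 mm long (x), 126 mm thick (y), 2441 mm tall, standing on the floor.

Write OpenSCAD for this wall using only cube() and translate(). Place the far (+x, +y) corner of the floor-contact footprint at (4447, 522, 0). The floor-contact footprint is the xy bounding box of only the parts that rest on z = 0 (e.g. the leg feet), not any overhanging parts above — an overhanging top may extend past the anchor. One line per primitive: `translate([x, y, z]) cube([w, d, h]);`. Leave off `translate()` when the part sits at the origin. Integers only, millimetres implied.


translate([444, 396, 0]) cube([4003, 126, 2441]);


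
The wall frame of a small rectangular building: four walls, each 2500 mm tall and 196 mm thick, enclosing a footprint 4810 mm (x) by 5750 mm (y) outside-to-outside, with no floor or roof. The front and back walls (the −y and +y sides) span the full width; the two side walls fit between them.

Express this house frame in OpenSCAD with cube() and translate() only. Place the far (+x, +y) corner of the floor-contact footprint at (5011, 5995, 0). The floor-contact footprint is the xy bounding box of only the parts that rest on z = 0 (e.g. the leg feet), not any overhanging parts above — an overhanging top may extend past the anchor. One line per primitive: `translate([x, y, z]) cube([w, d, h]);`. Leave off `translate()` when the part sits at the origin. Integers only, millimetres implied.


translate([201, 245, 0]) cube([4810, 196, 2500]);
translate([201, 5799, 0]) cube([4810, 196, 2500]);
translate([201, 441, 0]) cube([196, 5358, 2500]);
translate([4815, 441, 0]) cube([196, 5358, 2500]);


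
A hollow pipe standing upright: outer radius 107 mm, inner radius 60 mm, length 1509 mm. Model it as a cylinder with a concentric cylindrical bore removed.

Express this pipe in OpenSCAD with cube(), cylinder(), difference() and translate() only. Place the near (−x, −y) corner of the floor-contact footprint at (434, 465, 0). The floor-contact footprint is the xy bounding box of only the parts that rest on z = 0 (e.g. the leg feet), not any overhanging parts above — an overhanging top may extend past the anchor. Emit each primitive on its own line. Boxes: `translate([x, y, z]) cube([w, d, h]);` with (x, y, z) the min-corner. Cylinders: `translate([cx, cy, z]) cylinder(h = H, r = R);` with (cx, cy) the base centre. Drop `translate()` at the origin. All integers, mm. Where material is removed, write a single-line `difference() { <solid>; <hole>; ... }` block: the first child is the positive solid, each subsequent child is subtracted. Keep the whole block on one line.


difference() { translate([541, 572, 0]) cylinder(h = 1509, r = 107); translate([541, 572, 0]) cylinder(h = 1509, r = 60); }


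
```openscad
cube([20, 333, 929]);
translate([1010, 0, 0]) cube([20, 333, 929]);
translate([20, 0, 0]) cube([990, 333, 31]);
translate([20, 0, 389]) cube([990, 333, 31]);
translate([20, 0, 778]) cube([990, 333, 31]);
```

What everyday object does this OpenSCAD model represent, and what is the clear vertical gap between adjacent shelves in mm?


A bookshelf. The clear shelf gap is 358 mm.

Two tall side panels with 3 horizontal boards between them — a bookshelf. The first two shelf undersides are at z = 0 and z = 389; with shelf thickness 31, the clear gap is 389 − 0 − 31 = 358 mm.


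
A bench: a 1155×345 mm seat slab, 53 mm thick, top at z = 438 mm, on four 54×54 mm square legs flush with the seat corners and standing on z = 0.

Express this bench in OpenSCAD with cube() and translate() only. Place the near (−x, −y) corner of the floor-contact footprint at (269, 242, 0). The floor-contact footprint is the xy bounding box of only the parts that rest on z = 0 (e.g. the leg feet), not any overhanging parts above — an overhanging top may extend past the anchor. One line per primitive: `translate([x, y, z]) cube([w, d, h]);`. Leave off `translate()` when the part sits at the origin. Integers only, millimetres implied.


translate([269, 242, 385]) cube([1155, 345, 53]);
translate([269, 242, 0]) cube([54, 54, 385]);
translate([269, 533, 0]) cube([54, 54, 385]);
translate([1370, 242, 0]) cube([54, 54, 385]);
translate([1370, 533, 0]) cube([54, 54, 385]);


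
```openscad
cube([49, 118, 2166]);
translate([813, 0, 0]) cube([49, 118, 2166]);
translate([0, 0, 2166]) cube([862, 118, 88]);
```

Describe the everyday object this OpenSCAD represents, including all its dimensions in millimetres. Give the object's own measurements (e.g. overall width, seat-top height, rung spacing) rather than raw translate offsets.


A door frame. The clear opening is 764 mm wide and 2166 mm high. Two 49 mm wide jambs, 118 mm deep, stand either side of the opening from the floor to the top of the opening. A 88 mm thick head sits across the top of both jambs, spanning the full outside width of the frame.


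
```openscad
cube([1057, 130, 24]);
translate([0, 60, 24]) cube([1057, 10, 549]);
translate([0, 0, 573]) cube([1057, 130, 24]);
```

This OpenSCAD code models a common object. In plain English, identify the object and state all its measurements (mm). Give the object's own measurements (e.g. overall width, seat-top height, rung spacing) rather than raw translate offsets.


An I-beam lying along x, 1057 mm long. Overall section height 597 mm. Two flanges 130 mm wide (y) and 24 mm thick, one on the floor and one at the top; a web 10 mm thick runs between them, centred on the flange width.


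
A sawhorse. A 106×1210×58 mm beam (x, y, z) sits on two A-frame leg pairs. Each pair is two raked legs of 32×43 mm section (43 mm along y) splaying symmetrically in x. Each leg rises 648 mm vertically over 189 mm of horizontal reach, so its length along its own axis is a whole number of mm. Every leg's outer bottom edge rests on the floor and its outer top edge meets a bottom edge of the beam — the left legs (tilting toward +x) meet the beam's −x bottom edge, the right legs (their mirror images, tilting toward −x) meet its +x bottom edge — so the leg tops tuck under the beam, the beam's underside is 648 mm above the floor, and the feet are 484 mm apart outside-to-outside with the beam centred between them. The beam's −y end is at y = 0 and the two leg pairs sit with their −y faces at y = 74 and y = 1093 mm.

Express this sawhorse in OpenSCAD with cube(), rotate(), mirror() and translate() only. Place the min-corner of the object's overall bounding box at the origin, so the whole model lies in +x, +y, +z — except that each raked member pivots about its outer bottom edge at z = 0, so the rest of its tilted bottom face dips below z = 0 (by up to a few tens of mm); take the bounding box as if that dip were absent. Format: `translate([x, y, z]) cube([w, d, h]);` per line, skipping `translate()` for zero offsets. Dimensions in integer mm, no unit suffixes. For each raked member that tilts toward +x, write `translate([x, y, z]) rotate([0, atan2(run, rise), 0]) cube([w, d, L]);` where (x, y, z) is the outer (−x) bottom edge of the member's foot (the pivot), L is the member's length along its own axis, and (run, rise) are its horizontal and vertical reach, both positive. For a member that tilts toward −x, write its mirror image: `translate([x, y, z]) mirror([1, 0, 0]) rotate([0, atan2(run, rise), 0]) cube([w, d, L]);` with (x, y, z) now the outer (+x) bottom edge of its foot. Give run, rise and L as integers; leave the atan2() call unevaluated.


// leg length = √(189² + 648²) = 675
// right-leg outer foot x = 2·189 + 106 = 484
// beam min-corner = (189, 0, 648)
translate([189, 0, 648]) cube([106, 1210, 58]);
translate([0, 74, 0]) rotate([0, atan2(189, 648), 0]) cube([32, 43, 675]);
translate([484, 74, 0]) mirror([1, 0, 0]) rotate([0, atan2(189, 648), 0]) cube([32, 43, 675]);
translate([0, 1093, 0]) rotate([0, atan2(189, 648), 0]) cube([32, 43, 675]);
translate([484, 1093, 0]) mirror([1, 0, 0]) rotate([0, atan2(189, 648), 0]) cube([32, 43, 675]);


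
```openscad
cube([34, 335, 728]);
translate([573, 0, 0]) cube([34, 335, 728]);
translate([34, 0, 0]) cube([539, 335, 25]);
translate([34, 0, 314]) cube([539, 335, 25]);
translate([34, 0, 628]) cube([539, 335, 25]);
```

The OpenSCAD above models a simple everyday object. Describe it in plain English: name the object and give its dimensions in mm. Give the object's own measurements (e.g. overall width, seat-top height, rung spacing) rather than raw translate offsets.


An open bookshelf. Two side panels, each 34 mm thick, 335 mm deep and 728 mm tall, stand 607 mm apart (outside-to-outside). Between them sit 3 shelves, each 25 mm thick and 335 mm deep, spanning the full gap between the sides. The bottom shelf rests on the floor (its underside at z = 0) and the clear gap between one shelf's top and the next shelf's underside is 289 mm.


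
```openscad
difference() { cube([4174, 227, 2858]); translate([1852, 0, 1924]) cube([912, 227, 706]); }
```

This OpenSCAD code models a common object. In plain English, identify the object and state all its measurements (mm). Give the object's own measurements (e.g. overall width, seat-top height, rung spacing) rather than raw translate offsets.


A wall 4174 mm long (x), 227 mm thick (y), 2858 mm tall, with a rectangular window opening cut through it. The opening is 912 mm wide and 706 mm tall; its sill is at z = 1924 mm and its near (−x) edge is 1852 mm from the wall's −x end. The opening passes through the full wall thickness.


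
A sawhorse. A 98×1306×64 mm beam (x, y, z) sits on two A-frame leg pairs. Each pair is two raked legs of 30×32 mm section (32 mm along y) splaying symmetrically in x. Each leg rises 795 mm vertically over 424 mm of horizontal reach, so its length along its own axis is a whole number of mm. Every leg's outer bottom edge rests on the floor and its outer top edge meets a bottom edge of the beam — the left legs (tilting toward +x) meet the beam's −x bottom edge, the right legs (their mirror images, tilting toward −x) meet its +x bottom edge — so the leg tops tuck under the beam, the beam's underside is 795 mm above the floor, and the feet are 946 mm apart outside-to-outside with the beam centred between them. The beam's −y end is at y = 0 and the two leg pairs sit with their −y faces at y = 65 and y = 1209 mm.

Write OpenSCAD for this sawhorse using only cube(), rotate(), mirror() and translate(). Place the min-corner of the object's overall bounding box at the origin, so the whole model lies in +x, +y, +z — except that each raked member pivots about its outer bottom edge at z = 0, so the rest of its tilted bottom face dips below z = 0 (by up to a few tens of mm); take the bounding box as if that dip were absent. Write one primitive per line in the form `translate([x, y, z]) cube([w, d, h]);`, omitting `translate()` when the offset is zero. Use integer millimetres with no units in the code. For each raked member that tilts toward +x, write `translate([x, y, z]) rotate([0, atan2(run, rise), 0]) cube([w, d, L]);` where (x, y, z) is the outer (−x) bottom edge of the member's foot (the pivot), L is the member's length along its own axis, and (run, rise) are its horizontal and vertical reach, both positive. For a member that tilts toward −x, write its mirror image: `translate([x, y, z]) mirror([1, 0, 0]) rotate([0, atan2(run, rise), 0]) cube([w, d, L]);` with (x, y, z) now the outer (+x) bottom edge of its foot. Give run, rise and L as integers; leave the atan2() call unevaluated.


translate([424, 0, 795]) cube([98, 1306, 64]);
translate([0, 65, 0]) rotate([0, atan2(424, 795), 0]) cube([30, 32, 901]);
translate([946, 65, 0]) mirror([1, 0, 0]) rotate([0, atan2(424, 795), 0]) cube([30, 32, 901]);
translate([0, 1209, 0]) rotate([0, atan2(424, 795), 0]) cube([30, 32, 901]);
translate([946, 1209, 0]) mirror([1, 0, 0]) rotate([0, atan2(424, 795), 0]) cube([30, 32, 901]);


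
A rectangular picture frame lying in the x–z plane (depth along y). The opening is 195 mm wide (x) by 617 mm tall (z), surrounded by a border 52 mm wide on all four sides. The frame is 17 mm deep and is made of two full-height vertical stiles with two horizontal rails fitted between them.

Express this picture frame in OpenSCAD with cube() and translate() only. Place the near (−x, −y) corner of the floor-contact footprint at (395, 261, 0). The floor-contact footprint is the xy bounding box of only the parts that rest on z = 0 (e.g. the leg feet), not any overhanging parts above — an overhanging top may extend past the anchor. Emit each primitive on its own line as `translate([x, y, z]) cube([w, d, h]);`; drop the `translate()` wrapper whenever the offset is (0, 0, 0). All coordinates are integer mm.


translate([395, 261, 0]) cube([52, 17, 721]);
translate([642, 261, 0]) cube([52, 17, 721]);
translate([447, 261, 0]) cube([195, 17, 52]);
translate([447, 261, 669]) cube([195, 17, 52]);


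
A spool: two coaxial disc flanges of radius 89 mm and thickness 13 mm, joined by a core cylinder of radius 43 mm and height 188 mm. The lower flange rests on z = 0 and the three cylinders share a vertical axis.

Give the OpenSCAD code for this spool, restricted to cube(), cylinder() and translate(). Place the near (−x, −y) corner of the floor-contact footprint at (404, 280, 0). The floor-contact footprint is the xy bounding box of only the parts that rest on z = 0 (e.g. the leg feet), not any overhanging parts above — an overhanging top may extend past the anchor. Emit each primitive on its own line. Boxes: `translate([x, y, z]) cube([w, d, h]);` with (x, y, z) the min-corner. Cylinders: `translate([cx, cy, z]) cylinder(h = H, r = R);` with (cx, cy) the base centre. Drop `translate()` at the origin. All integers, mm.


translate([493, 369, 0]) cylinder(h = 13, r = 89);
translate([493, 369, 13]) cylinder(h = 188, r = 43);
translate([493, 369, 201]) cylinder(h = 13, r = 89);


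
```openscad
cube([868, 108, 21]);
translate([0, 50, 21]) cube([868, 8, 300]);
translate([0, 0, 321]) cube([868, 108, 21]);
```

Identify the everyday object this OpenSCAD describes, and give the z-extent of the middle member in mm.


An I-beam. The web height is 300 mm.

Two wide flanges with a thin centred web — an I-beam. Overall 342 mm minus two 21 mm flanges gives a web of 342 − 2·21 = 300 mm.


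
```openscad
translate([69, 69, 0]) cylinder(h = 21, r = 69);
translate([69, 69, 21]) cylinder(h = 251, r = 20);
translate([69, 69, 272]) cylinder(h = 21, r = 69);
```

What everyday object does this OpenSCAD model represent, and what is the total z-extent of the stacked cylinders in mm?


A spool. The overall height is 293 mm.

Three coaxial cylinders, large–small–large — a spool. Two 21 mm flanges and a 251 mm core give 21 + 251 + 21 = 293 mm.


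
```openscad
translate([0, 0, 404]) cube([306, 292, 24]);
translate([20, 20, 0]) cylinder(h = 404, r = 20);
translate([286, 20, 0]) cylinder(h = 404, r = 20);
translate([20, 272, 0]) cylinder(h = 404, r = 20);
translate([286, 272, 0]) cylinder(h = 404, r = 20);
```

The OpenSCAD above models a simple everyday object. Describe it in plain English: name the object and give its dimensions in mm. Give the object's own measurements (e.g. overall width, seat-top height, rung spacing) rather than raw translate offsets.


A four-legged stool. The seat is a 306×292×24 mm slab whose top surface is at z = 428 mm; four round legs, each 40 mm in diameter, run from the floor (z = 0) to the underside of the seat, each leg's axis is inset half a diameter from the nearest pair of seat edges (so the leg's bounding box is flush with the corner).


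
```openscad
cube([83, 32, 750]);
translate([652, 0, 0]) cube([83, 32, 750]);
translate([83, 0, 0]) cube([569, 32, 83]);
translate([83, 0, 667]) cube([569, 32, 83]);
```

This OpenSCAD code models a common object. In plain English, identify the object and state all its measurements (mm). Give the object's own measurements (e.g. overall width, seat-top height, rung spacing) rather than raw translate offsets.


A rectangular picture frame lying in the x–z plane (depth along y). The opening is 569 mm wide (x) by 584 mm tall (z), surrounded by a border 83 mm wide on all four sides. The frame is 32 mm deep and is made of two full-height vertical stiles with two horizontal rails fitted between them.


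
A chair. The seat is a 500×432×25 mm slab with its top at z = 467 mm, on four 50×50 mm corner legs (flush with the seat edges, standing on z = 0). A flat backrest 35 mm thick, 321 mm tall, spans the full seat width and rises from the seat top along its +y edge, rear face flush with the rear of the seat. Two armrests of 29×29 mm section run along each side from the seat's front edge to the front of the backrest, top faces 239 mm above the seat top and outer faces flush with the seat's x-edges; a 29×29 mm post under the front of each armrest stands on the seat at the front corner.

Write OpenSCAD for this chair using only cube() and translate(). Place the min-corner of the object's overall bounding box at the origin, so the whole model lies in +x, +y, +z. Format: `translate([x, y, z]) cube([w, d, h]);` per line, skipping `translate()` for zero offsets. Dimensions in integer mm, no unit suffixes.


translate([0, 0, 442]) cube([500, 432, 25]);
cube([50, 50, 442]);
translate([450, 0, 0]) cube([50, 50, 442]);
translate([0, 382, 0]) cube([50, 50, 442]);
translate([450, 382, 0]) cube([50, 50, 442]);
translate([0, 397, 467]) cube([500, 35, 321]);
translate([0, 0, 677]) cube([29, 397, 29]);
translate([471, 0, 677]) cube([29, 397, 29]);
translate([0, 0, 467]) cube([29, 29, 210]);
translate([471, 0, 467]) cube([29, 29, 210]);


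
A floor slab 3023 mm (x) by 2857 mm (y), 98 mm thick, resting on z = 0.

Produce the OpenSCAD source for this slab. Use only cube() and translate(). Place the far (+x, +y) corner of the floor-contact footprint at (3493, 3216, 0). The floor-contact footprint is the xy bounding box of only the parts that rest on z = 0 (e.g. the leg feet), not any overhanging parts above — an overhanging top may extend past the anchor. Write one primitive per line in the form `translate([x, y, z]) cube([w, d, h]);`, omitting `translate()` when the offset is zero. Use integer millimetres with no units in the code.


translate([470, 359, 0]) cube([3023, 2857, 98]);


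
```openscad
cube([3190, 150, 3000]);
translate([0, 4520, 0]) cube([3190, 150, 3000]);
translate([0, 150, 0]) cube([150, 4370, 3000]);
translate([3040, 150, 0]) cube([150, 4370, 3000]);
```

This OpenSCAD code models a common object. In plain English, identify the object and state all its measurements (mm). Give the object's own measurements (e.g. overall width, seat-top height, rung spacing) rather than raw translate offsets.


The wall frame of a small rectangular building: four walls, each 3000 mm tall and 150 mm thick, enclosing a footprint 3190 mm (x) by 4670 mm (y) outside-to-outside, with no floor or roof. The front and back walls (the −y and +y sides) span the full width; the two side walls fit between them.


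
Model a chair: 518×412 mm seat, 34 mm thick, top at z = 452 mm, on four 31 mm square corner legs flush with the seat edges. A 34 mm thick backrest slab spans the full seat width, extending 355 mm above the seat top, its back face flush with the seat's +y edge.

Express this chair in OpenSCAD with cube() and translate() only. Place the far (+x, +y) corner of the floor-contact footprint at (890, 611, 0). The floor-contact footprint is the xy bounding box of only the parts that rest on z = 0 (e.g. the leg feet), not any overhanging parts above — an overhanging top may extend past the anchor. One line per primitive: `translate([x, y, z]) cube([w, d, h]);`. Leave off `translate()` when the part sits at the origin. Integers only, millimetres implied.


// leg_h = 452 - 34 = 418
translate([372, 199, 418]) cube([518, 412, 34]);
translate([372, 199, 0]) cube([31, 31, 418]);
translate([859, 199, 0]) cube([31, 31, 418]);
translate([372, 580, 0]) cube([31, 31, 418]);
translate([859, 580, 0]) cube([31, 31, 418]);
translate([372, 577, 452]) cube([518, 34, 355]);


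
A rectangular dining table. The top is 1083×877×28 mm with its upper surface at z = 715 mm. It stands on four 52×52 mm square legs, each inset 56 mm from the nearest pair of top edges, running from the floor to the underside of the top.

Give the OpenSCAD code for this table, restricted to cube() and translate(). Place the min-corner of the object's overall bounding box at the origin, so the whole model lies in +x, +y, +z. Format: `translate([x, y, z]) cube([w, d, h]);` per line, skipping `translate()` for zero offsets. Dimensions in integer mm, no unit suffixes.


// leg_h = 715 - 28 = 687
translate([0, 0, 687]) cube([1083, 877, 28]);
translate([56, 56, 0]) cube([52, 52, 687]);
translate([975, 56, 0]) cube([52, 52, 687]);
translate([56, 769, 0]) cube([52, 52, 687]);
translate([975, 769, 0]) cube([52, 52, 687]);


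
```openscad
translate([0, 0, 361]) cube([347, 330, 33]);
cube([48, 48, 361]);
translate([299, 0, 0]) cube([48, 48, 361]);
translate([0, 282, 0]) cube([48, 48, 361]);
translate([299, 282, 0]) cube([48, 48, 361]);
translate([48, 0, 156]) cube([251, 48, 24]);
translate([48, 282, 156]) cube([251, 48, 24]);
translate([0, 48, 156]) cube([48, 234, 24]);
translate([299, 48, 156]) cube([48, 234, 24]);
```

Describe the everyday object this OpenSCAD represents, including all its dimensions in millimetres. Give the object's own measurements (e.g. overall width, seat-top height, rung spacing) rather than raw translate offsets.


A simple wooden stool: a rectangular seat 347 mm (x) by 330 mm (y), 33 mm thick, top face at z = 394 mm, on four square legs, each 48×48 mm in cross-section. The legs rest on z = 0, each flush with a corner of the seat. Four stretchers, 48 mm wide and 24 mm tall, connect adjacent legs with their undersides at z = 156 mm, each running between the inner faces of the legs it joins and aligned with the legs' outer faces on the other axis.


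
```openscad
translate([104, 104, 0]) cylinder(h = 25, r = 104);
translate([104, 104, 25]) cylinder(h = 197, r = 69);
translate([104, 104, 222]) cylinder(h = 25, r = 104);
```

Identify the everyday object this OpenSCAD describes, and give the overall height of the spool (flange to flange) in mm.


A spool. The overall height is 247 mm.

Three coaxial cylinders, large–small–large — a spool. Two 25 mm flanges and a 197 mm core give 25 + 197 + 25 = 247 mm.


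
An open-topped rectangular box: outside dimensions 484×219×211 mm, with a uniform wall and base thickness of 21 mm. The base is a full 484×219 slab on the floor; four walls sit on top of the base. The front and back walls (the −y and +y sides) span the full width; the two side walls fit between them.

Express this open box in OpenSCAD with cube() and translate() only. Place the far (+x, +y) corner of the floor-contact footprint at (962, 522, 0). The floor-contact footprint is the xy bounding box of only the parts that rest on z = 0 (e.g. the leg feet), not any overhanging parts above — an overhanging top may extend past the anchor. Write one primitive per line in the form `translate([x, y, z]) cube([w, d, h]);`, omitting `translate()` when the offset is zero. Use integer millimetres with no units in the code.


translate([478, 303, 0]) cube([484, 219, 21]);
translate([478, 303, 21]) cube([484, 21, 190]);
translate([478, 501, 21]) cube([484, 21, 190]);
translate([478, 324, 21]) cube([21, 177, 190]);
translate([941, 324, 21]) cube([21, 177, 190]);


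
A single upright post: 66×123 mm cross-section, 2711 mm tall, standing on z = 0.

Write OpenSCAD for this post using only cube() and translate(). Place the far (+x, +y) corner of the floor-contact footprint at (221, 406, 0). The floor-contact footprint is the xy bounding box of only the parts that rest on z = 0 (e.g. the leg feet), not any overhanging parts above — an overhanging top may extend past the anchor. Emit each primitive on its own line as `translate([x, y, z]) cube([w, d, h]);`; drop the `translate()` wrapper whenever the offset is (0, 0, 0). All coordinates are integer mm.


translate([155, 283, 0]) cube([66, 123, 2711]);


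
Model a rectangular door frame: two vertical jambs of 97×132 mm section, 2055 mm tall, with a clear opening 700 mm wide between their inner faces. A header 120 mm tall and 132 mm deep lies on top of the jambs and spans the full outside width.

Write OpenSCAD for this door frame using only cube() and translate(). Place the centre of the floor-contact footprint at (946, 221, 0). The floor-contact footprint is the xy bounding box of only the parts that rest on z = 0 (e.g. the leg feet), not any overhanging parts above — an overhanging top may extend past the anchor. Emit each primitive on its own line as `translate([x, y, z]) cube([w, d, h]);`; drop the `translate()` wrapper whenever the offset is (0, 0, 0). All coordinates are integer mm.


translate([499, 155, 0]) cube([97, 132, 2055]);
translate([1296, 155, 0]) cube([97, 132, 2055]);
translate([499, 155, 2055]) cube([894, 132, 120]);


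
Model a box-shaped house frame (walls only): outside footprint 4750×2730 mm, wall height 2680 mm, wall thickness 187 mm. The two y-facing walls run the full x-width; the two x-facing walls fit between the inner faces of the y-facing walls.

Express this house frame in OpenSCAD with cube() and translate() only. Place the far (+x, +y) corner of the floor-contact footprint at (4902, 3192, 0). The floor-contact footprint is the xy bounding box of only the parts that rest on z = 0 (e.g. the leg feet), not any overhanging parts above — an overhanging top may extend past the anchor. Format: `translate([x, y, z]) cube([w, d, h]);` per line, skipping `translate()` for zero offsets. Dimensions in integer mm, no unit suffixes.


translate([152, 462, 0]) cube([4750, 187, 2680]);
translate([152, 3005, 0]) cube([4750, 187, 2680]);
translate([152, 649, 0]) cube([187, 2356, 2680]);
translate([4715, 649, 0]) cube([187, 2356, 2680]);


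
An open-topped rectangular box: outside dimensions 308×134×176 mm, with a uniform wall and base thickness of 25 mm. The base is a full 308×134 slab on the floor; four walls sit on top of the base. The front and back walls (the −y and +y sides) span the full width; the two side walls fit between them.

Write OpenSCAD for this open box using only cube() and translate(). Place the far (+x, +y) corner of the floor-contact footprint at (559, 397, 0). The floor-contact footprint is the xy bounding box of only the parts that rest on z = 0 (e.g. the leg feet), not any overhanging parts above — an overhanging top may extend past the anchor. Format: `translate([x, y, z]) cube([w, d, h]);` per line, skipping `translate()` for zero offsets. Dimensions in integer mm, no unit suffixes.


translate([251, 263, 0]) cube([308, 134, 25]);
translate([251, 263, 25]) cube([308, 25, 151]);
translate([251, 372, 25]) cube([308, 25, 151]);
translate([251, 288, 25]) cube([25, 84, 151]);
translate([534, 288, 25]) cube([25, 84, 151]);


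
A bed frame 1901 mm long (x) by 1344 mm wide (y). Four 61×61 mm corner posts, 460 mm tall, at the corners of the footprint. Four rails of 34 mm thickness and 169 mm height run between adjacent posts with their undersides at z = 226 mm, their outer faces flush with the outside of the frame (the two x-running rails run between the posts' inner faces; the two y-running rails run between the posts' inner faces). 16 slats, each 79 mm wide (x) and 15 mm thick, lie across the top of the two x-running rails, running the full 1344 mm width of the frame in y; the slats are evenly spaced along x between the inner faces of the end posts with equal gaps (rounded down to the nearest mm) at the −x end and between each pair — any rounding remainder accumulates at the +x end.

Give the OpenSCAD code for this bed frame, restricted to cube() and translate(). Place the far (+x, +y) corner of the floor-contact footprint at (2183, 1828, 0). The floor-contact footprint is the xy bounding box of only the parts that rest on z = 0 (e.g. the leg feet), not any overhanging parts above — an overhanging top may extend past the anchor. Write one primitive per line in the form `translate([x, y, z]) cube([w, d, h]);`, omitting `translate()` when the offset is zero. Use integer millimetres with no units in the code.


translate([282, 484, 0]) cube([61, 61, 460]);
translate([282, 1767, 0]) cube([61, 61, 460]);
translate([2122, 484, 0]) cube([61, 61, 460]);
translate([2122, 1767, 0]) cube([61, 61, 460]);
translate([343, 484, 226]) cube([1779, 34, 169]);
translate([343, 1794, 226]) cube([1779, 34, 169]);
translate([282, 545, 226]) cube([34, 1222, 169]);
translate([2149, 545, 226]) cube([34, 1222, 169]);
translate([373, 484, 395]) cube([79, 1344, 15]);
translate([482, 484, 395]) cube([79, 1344, 15]);
translate([591, 484, 395]) cube([79, 1344, 15]);
translate([700, 484, 395]) cube([79, 1344, 15]);
translate([809, 484, 395]) cube([79, 1344, 15]);
translate([918, 484, 395]) cube([79, 1344, 15]);
translate([1027, 484, 395]) cube([79, 1344, 15]);
translate([1136, 484, 395]) cube([79, 1344, 15]);
translate([1245, 484, 395]) cube([79, 1344, 15]);
translate([1354, 484, 395]) cube([79, 1344, 15]);
translate([1463, 484, 395]) cube([79, 1344, 15]);
translate([1572, 484, 395]) cube([79, 1344, 15]);
translate([1681, 484, 395]) cube([79, 1344, 15]);
translate([1790, 484, 395]) cube([79, 1344, 15]);
translate([1899, 484, 395]) cube([79, 1344, 15]);
translate([2008, 484, 395]) cube([79, 1344, 15]);


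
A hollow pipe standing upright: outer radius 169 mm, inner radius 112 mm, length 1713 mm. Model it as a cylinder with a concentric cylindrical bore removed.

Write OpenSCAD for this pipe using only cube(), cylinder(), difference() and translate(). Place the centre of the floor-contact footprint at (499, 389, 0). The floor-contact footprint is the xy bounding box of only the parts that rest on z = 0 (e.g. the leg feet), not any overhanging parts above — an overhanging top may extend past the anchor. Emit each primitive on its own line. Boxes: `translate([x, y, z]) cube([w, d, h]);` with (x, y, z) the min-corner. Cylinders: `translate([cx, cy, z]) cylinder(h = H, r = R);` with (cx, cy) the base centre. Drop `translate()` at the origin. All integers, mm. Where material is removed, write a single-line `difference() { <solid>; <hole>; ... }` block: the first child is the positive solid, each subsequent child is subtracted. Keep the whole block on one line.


difference() { translate([499, 389, 0]) cylinder(h = 1713, r = 169); translate([499, 389, 0]) cylinder(h = 1713, r = 112); }


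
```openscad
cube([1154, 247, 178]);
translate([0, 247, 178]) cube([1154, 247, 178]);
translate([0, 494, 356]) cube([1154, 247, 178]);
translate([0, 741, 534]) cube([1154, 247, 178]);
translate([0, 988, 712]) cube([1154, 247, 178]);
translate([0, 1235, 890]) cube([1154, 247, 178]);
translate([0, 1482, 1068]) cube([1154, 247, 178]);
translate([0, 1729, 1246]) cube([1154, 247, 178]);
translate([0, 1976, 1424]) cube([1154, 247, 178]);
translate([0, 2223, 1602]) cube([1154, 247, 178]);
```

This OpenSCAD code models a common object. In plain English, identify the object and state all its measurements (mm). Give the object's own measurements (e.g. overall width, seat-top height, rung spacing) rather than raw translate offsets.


A straight staircase of 10 solid steps. Each step is 1154 mm wide (x), 247 mm deep (y, the going) and 178 mm tall (the rise). The first step rests on the floor; each subsequent step sits one going further in +y and one rise higher in +z, directly behind and above the previous step with no overlap.


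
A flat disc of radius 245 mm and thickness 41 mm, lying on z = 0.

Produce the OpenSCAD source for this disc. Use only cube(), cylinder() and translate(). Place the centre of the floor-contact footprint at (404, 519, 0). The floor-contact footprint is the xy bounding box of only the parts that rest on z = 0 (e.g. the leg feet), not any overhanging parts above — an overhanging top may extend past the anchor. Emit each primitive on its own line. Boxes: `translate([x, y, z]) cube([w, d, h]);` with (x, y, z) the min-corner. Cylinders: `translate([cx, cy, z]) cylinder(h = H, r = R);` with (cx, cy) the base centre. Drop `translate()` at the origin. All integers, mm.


translate([404, 519, 0]) cylinder(h = 41, r = 245);


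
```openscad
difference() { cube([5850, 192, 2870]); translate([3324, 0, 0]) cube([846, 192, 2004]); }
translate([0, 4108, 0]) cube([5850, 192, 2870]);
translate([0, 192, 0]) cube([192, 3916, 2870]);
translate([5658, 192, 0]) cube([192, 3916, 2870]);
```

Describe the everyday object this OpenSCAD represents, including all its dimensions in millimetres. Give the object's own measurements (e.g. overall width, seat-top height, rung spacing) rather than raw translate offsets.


A single room: four walls, each 2870 mm tall and 192 mm thick, enclosing an outside footprint 5850×4300 mm (x × y), no floor or roof. The front and back walls (−y and +y sides) run the full x-width; the side walls fit between their inner faces. A door opening 846 mm wide and 2004 mm tall is cut through the front wall from the floor up, its −x edge 3324 mm from the wall's −x end.
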